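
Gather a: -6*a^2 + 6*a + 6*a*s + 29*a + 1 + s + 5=-6*a^2 + a*(6*s + 35) + s + 6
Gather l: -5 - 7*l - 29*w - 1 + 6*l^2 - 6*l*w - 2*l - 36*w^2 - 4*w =6*l^2 + l*(-6*w - 9) - 36*w^2 - 33*w - 6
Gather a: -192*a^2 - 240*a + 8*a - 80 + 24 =-192*a^2 - 232*a - 56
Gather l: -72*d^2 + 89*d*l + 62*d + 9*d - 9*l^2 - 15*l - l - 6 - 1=-72*d^2 + 71*d - 9*l^2 + l*(89*d - 16) - 7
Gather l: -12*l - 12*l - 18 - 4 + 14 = -24*l - 8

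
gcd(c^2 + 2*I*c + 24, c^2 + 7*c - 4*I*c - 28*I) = c - 4*I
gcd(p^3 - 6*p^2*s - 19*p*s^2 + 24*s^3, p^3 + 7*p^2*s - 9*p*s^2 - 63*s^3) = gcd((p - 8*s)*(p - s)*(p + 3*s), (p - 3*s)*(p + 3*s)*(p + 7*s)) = p + 3*s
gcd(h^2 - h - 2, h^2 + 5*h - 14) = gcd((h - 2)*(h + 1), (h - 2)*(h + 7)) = h - 2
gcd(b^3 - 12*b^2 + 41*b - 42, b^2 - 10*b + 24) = 1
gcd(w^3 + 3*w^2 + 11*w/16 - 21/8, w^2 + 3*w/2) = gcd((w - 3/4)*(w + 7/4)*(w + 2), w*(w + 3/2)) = 1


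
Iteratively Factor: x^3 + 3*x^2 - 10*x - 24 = (x - 3)*(x^2 + 6*x + 8) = (x - 3)*(x + 4)*(x + 2)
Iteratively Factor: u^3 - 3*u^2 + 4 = (u - 2)*(u^2 - u - 2) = (u - 2)^2*(u + 1)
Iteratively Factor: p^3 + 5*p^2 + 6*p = (p + 3)*(p^2 + 2*p) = (p + 2)*(p + 3)*(p)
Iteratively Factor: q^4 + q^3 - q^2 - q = (q + 1)*(q^3 - q) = q*(q + 1)*(q^2 - 1) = q*(q - 1)*(q + 1)*(q + 1)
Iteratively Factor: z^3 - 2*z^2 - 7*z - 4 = (z - 4)*(z^2 + 2*z + 1) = (z - 4)*(z + 1)*(z + 1)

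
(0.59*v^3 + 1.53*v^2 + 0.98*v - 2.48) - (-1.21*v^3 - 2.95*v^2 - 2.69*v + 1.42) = 1.8*v^3 + 4.48*v^2 + 3.67*v - 3.9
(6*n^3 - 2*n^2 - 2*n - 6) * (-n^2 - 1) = -6*n^5 + 2*n^4 - 4*n^3 + 8*n^2 + 2*n + 6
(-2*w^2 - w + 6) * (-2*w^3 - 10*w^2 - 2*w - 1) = 4*w^5 + 22*w^4 + 2*w^3 - 56*w^2 - 11*w - 6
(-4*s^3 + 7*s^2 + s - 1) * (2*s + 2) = -8*s^4 + 6*s^3 + 16*s^2 - 2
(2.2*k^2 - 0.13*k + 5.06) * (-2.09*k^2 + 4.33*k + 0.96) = -4.598*k^4 + 9.7977*k^3 - 9.0263*k^2 + 21.785*k + 4.8576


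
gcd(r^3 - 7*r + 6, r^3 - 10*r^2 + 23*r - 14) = r^2 - 3*r + 2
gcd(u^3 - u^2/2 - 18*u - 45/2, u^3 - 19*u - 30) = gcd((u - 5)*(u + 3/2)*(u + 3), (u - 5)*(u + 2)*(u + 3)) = u^2 - 2*u - 15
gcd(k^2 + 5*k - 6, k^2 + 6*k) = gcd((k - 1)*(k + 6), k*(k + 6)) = k + 6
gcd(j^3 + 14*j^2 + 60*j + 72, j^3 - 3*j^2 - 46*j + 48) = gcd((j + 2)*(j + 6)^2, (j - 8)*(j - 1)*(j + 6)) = j + 6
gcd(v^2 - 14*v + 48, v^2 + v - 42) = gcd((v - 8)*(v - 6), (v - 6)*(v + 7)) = v - 6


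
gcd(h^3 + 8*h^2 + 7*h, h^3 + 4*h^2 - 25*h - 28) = h^2 + 8*h + 7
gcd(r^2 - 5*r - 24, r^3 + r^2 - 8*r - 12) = 1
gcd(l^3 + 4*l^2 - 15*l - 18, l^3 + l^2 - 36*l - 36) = l^2 + 7*l + 6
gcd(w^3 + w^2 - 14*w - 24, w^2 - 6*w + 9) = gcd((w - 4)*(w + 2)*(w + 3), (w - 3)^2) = 1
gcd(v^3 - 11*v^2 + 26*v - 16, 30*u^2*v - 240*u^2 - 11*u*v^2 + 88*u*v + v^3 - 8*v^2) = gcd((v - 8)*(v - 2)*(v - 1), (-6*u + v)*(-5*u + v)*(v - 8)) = v - 8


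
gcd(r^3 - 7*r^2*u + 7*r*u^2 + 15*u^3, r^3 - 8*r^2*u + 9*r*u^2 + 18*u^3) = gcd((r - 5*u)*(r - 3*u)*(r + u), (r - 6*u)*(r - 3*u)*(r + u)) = r^2 - 2*r*u - 3*u^2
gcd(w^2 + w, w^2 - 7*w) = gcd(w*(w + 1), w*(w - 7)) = w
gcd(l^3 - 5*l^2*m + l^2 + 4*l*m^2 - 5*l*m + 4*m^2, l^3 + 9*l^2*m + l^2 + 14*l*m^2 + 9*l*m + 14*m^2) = l + 1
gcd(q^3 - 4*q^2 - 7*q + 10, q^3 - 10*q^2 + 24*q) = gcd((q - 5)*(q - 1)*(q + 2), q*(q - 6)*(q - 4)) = 1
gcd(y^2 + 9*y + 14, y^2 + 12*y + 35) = y + 7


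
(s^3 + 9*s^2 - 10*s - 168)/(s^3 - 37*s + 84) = (s + 6)/(s - 3)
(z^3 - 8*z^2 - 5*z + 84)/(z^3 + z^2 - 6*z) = (z^2 - 11*z + 28)/(z*(z - 2))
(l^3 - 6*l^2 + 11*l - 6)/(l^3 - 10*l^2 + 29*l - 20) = (l^2 - 5*l + 6)/(l^2 - 9*l + 20)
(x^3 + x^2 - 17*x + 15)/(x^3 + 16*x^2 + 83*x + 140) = (x^2 - 4*x + 3)/(x^2 + 11*x + 28)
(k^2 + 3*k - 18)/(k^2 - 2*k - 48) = (k - 3)/(k - 8)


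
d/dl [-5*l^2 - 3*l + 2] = -10*l - 3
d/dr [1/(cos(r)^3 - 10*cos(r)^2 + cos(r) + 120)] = (3*cos(r)^2 - 20*cos(r) + 1)*sin(r)/(cos(r)^3 - 10*cos(r)^2 + cos(r) + 120)^2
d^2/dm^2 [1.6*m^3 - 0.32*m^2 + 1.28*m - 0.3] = 9.6*m - 0.64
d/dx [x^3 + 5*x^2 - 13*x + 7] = 3*x^2 + 10*x - 13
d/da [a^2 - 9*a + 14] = 2*a - 9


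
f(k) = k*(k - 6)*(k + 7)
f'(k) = k*(k - 6) + k*(k + 7) + (k - 6)*(k + 7) = 3*k^2 + 2*k - 42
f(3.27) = -91.68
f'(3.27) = -3.38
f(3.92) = -89.04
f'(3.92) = 11.94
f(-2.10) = 83.35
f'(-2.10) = -32.97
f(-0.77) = 32.48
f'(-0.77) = -41.76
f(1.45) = -55.75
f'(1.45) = -32.79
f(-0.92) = 38.71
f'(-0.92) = -41.30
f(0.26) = -10.83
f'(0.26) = -41.28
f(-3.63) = 117.80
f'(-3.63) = -9.73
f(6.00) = 0.00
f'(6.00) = 78.00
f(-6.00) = 72.00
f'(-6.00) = 54.00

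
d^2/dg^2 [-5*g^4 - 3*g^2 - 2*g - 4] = -60*g^2 - 6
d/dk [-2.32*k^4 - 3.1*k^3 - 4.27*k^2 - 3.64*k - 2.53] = -9.28*k^3 - 9.3*k^2 - 8.54*k - 3.64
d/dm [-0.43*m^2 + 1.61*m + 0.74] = 1.61 - 0.86*m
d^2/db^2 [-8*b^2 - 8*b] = -16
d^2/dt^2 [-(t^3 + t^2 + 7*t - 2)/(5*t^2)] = 2*(6 - 7*t)/(5*t^4)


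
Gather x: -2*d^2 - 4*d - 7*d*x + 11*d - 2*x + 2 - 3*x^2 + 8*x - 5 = -2*d^2 + 7*d - 3*x^2 + x*(6 - 7*d) - 3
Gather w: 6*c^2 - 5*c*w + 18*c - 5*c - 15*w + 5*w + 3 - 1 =6*c^2 + 13*c + w*(-5*c - 10) + 2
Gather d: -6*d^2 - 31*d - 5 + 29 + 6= -6*d^2 - 31*d + 30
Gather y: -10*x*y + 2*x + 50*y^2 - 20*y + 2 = 2*x + 50*y^2 + y*(-10*x - 20) + 2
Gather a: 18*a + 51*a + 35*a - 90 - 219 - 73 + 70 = 104*a - 312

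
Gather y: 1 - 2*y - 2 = -2*y - 1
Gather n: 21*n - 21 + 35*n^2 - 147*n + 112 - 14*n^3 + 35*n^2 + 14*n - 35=-14*n^3 + 70*n^2 - 112*n + 56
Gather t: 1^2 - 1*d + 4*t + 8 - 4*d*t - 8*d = -9*d + t*(4 - 4*d) + 9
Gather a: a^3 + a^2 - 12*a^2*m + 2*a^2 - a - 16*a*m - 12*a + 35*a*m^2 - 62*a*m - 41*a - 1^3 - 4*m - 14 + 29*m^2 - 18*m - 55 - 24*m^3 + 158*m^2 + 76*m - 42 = a^3 + a^2*(3 - 12*m) + a*(35*m^2 - 78*m - 54) - 24*m^3 + 187*m^2 + 54*m - 112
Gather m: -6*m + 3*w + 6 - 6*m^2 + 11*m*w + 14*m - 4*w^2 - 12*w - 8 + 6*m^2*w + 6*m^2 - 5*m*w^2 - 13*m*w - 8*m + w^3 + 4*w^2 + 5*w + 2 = 6*m^2*w + m*(-5*w^2 - 2*w) + w^3 - 4*w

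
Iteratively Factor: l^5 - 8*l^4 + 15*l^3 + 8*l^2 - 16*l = (l - 4)*(l^4 - 4*l^3 - l^2 + 4*l) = (l - 4)^2*(l^3 - l) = l*(l - 4)^2*(l^2 - 1) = l*(l - 4)^2*(l + 1)*(l - 1)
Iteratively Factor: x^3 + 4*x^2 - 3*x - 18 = (x + 3)*(x^2 + x - 6) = (x - 2)*(x + 3)*(x + 3)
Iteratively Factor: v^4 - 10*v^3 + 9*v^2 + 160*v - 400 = (v + 4)*(v^3 - 14*v^2 + 65*v - 100) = (v - 4)*(v + 4)*(v^2 - 10*v + 25) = (v - 5)*(v - 4)*(v + 4)*(v - 5)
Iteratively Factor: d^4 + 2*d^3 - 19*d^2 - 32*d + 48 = (d + 4)*(d^3 - 2*d^2 - 11*d + 12) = (d + 3)*(d + 4)*(d^2 - 5*d + 4) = (d - 1)*(d + 3)*(d + 4)*(d - 4)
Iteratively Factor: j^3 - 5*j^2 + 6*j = (j - 3)*(j^2 - 2*j) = j*(j - 3)*(j - 2)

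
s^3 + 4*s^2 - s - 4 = (s - 1)*(s + 1)*(s + 4)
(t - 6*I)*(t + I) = t^2 - 5*I*t + 6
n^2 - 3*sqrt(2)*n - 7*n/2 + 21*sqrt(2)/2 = (n - 7/2)*(n - 3*sqrt(2))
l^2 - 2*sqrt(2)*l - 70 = (l - 7*sqrt(2))*(l + 5*sqrt(2))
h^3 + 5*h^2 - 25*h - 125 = (h - 5)*(h + 5)^2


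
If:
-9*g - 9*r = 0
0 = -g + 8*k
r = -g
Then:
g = -r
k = -r/8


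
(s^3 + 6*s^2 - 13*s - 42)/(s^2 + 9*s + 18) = (s^3 + 6*s^2 - 13*s - 42)/(s^2 + 9*s + 18)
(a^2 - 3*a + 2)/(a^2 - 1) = (a - 2)/(a + 1)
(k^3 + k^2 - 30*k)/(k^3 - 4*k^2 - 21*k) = (-k^2 - k + 30)/(-k^2 + 4*k + 21)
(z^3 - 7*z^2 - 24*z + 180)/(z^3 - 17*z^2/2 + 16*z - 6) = 2*(z^2 - z - 30)/(2*z^2 - 5*z + 2)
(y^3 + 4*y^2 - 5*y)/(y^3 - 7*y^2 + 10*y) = (y^2 + 4*y - 5)/(y^2 - 7*y + 10)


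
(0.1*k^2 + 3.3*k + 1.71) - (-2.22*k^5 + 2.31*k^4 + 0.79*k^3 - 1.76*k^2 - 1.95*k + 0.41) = 2.22*k^5 - 2.31*k^4 - 0.79*k^3 + 1.86*k^2 + 5.25*k + 1.3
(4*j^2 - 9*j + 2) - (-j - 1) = 4*j^2 - 8*j + 3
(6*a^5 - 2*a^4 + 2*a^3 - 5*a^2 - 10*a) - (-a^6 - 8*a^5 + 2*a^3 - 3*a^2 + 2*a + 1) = a^6 + 14*a^5 - 2*a^4 - 2*a^2 - 12*a - 1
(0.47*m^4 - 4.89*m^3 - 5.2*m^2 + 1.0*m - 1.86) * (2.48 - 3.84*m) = -1.8048*m^5 + 19.9432*m^4 + 7.8408*m^3 - 16.736*m^2 + 9.6224*m - 4.6128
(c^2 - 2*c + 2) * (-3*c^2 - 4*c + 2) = -3*c^4 + 2*c^3 + 4*c^2 - 12*c + 4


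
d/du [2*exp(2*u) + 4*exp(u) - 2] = 4*(exp(u) + 1)*exp(u)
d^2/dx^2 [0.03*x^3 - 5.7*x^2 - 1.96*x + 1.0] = 0.18*x - 11.4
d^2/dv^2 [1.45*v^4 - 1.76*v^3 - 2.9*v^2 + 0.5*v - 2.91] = 17.4*v^2 - 10.56*v - 5.8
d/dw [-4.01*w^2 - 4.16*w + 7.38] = -8.02*w - 4.16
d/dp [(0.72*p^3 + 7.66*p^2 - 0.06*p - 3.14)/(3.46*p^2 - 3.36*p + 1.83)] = (2.4912*p^4 - 4.83839999999999*p^3 - 21.5772*p^2 + 49.7644*p - 10.6602)/(11.9716*p^4 - 23.2512*p^3 + 23.9532*p^2 - 12.2976*p + 3.3489)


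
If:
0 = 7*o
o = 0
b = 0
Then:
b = 0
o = 0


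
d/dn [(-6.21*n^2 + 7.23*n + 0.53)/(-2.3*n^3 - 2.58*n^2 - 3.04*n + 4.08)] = (-14.283*n^4 + 33.258*n^3 + 41.1888*n^2 - 47.9388*n + 31.1096)/(5.29*n^6 + 11.868*n^5 + 20.6404*n^4 - 3.0816*n^3 - 11.8112*n^2 - 24.8064*n + 16.6464)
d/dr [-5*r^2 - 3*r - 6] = -10*r - 3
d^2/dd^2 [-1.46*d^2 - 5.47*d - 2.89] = -2.92000000000000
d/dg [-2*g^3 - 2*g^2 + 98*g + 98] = -6*g^2 - 4*g + 98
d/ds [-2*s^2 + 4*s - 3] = 4 - 4*s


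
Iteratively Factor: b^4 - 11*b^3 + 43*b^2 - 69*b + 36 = (b - 3)*(b^3 - 8*b^2 + 19*b - 12) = (b - 4)*(b - 3)*(b^2 - 4*b + 3) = (b - 4)*(b - 3)*(b - 1)*(b - 3)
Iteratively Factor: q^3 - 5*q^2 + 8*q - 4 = (q - 2)*(q^2 - 3*q + 2) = (q - 2)*(q - 1)*(q - 2)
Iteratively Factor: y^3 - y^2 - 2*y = (y - 2)*(y^2 + y) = (y - 2)*(y + 1)*(y)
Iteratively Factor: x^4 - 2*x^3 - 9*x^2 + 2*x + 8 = (x + 1)*(x^3 - 3*x^2 - 6*x + 8) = (x - 4)*(x + 1)*(x^2 + x - 2) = (x - 4)*(x - 1)*(x + 1)*(x + 2)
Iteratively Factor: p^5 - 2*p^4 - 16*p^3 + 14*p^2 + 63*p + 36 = (p + 1)*(p^4 - 3*p^3 - 13*p^2 + 27*p + 36) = (p + 1)^2*(p^3 - 4*p^2 - 9*p + 36) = (p - 3)*(p + 1)^2*(p^2 - p - 12) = (p - 4)*(p - 3)*(p + 1)^2*(p + 3)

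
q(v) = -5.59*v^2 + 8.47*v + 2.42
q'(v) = 8.47 - 11.18*v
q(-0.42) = -2.12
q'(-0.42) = 13.17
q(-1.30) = -18.04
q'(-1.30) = 23.00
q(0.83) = 5.60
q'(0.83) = -0.81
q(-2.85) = -67.12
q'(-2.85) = 40.33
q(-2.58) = -56.64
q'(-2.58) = 37.31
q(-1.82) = -31.51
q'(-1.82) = 28.82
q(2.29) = -7.50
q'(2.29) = -17.13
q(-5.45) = -209.78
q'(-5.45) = 69.40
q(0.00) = 2.42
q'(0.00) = 8.47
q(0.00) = 2.42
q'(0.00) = 8.47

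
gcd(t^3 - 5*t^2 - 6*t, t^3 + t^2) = t^2 + t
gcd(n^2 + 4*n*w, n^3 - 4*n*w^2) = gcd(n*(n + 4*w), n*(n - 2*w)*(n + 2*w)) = n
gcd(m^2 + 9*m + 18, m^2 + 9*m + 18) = m^2 + 9*m + 18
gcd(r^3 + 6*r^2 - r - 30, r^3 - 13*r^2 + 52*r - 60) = r - 2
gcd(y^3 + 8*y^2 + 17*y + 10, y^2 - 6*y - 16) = y + 2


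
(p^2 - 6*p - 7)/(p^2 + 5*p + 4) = (p - 7)/(p + 4)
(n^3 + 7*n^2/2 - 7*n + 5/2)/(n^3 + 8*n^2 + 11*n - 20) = (n - 1/2)/(n + 4)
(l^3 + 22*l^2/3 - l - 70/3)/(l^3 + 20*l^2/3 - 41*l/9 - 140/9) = 3*(l + 2)/(3*l + 4)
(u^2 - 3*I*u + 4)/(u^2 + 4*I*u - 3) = (u - 4*I)/(u + 3*I)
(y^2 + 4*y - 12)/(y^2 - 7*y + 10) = (y + 6)/(y - 5)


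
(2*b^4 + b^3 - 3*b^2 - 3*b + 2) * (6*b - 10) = 12*b^5 - 14*b^4 - 28*b^3 + 12*b^2 + 42*b - 20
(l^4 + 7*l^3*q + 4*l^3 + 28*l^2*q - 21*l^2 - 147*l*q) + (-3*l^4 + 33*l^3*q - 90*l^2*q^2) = -2*l^4 + 40*l^3*q + 4*l^3 - 90*l^2*q^2 + 28*l^2*q - 21*l^2 - 147*l*q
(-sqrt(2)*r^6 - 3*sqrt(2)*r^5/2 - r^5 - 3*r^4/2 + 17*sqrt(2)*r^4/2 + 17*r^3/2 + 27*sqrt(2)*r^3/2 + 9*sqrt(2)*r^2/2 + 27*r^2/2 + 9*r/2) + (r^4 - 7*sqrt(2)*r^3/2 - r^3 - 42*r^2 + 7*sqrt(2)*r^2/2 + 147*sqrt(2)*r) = -sqrt(2)*r^6 - 3*sqrt(2)*r^5/2 - r^5 - r^4/2 + 17*sqrt(2)*r^4/2 + 15*r^3/2 + 10*sqrt(2)*r^3 - 57*r^2/2 + 8*sqrt(2)*r^2 + 9*r/2 + 147*sqrt(2)*r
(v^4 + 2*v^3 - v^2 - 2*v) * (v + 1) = v^5 + 3*v^4 + v^3 - 3*v^2 - 2*v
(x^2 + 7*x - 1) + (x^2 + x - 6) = 2*x^2 + 8*x - 7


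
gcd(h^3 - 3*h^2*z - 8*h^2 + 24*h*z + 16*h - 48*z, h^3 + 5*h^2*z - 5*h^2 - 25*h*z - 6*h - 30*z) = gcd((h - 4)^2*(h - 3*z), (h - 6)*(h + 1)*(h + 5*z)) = 1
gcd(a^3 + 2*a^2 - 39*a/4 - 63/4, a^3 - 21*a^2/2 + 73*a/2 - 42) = a - 3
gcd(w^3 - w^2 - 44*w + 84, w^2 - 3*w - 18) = w - 6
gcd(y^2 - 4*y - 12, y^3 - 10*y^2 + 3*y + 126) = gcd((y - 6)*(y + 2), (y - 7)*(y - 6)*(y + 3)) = y - 6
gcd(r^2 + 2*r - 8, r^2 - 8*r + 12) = r - 2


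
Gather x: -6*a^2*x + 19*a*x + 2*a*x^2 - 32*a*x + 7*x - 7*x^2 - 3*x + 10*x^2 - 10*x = x^2*(2*a + 3) + x*(-6*a^2 - 13*a - 6)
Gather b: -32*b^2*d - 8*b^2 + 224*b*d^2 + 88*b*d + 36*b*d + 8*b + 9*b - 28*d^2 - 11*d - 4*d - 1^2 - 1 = b^2*(-32*d - 8) + b*(224*d^2 + 124*d + 17) - 28*d^2 - 15*d - 2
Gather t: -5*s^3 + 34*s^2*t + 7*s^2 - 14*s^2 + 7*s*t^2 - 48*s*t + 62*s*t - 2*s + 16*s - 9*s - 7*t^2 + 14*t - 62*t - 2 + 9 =-5*s^3 - 7*s^2 + 5*s + t^2*(7*s - 7) + t*(34*s^2 + 14*s - 48) + 7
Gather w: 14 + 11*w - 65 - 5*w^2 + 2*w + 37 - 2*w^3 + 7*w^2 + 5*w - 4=-2*w^3 + 2*w^2 + 18*w - 18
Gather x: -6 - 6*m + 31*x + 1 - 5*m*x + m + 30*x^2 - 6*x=-5*m + 30*x^2 + x*(25 - 5*m) - 5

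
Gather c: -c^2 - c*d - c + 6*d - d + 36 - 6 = -c^2 + c*(-d - 1) + 5*d + 30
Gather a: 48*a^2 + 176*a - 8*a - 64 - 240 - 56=48*a^2 + 168*a - 360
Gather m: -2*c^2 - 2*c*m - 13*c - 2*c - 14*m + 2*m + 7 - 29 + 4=-2*c^2 - 15*c + m*(-2*c - 12) - 18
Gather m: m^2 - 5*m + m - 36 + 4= m^2 - 4*m - 32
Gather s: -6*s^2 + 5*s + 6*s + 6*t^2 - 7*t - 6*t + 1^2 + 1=-6*s^2 + 11*s + 6*t^2 - 13*t + 2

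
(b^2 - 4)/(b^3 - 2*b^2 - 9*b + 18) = (b + 2)/(b^2 - 9)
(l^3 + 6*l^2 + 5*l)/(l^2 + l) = l + 5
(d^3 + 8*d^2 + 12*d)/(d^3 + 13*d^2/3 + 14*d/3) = 3*(d + 6)/(3*d + 7)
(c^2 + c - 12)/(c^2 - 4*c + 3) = (c + 4)/(c - 1)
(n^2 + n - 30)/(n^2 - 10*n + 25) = (n + 6)/(n - 5)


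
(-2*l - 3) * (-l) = 2*l^2 + 3*l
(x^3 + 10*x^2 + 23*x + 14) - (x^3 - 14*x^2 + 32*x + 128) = 24*x^2 - 9*x - 114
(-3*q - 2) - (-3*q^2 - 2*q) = 3*q^2 - q - 2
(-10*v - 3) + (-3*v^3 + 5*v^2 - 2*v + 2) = -3*v^3 + 5*v^2 - 12*v - 1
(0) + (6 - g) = 6 - g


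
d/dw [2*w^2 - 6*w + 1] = 4*w - 6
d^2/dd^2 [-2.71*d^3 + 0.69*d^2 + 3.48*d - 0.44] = 1.38 - 16.26*d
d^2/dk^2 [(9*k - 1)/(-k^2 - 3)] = 2*(4*k^2*(1 - 9*k) + (27*k - 1)*(k^2 + 3))/(k^2 + 3)^3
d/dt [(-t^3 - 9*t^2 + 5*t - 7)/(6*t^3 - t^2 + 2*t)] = (55*t^4 - 64*t^3 + 113*t^2 - 14*t + 14)/(t^2*(36*t^4 - 12*t^3 + 25*t^2 - 4*t + 4))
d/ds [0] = 0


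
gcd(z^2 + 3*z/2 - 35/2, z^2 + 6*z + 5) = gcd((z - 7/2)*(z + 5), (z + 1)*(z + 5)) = z + 5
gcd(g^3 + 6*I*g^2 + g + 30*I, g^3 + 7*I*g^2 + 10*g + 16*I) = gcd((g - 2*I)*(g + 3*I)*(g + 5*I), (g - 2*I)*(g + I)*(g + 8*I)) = g - 2*I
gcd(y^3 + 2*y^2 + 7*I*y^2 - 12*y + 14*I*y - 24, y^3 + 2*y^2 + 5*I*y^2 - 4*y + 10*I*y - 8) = y^2 + y*(2 + 4*I) + 8*I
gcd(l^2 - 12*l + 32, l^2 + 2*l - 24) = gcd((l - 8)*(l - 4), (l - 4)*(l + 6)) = l - 4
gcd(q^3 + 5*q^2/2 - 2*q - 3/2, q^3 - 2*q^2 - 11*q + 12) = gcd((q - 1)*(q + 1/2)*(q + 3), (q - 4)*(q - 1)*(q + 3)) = q^2 + 2*q - 3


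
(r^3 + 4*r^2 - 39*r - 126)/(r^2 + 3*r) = r + 1 - 42/r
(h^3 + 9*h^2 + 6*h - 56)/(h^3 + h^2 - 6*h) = (h^2 + 11*h + 28)/(h*(h + 3))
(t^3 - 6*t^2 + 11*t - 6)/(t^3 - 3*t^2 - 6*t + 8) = (t^2 - 5*t + 6)/(t^2 - 2*t - 8)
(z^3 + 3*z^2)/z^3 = (z + 3)/z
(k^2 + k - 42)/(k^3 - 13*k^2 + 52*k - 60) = (k + 7)/(k^2 - 7*k + 10)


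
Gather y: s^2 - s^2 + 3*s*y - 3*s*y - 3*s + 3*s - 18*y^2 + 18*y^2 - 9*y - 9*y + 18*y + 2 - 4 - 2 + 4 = 0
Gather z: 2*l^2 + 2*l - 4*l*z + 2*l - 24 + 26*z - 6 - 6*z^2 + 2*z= 2*l^2 + 4*l - 6*z^2 + z*(28 - 4*l) - 30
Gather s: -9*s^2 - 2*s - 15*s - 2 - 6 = -9*s^2 - 17*s - 8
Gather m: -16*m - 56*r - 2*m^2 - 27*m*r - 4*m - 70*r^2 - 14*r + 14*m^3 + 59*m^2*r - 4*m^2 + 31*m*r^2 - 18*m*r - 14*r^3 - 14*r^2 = 14*m^3 + m^2*(59*r - 6) + m*(31*r^2 - 45*r - 20) - 14*r^3 - 84*r^2 - 70*r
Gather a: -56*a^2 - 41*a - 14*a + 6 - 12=-56*a^2 - 55*a - 6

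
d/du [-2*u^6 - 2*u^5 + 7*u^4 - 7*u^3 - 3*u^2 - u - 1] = -12*u^5 - 10*u^4 + 28*u^3 - 21*u^2 - 6*u - 1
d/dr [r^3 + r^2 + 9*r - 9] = 3*r^2 + 2*r + 9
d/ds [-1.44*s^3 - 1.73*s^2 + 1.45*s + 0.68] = -4.32*s^2 - 3.46*s + 1.45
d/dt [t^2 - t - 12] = 2*t - 1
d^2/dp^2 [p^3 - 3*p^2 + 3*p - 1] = 6*p - 6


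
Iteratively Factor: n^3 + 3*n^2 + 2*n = (n + 1)*(n^2 + 2*n) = (n + 1)*(n + 2)*(n)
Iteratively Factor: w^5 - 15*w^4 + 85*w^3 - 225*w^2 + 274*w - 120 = (w - 5)*(w^4 - 10*w^3 + 35*w^2 - 50*w + 24) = (w - 5)*(w - 3)*(w^3 - 7*w^2 + 14*w - 8) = (w - 5)*(w - 3)*(w - 2)*(w^2 - 5*w + 4) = (w - 5)*(w - 4)*(w - 3)*(w - 2)*(w - 1)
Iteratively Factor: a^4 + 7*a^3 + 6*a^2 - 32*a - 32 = (a + 4)*(a^3 + 3*a^2 - 6*a - 8) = (a - 2)*(a + 4)*(a^2 + 5*a + 4) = (a - 2)*(a + 1)*(a + 4)*(a + 4)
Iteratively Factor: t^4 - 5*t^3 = (t)*(t^3 - 5*t^2) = t*(t - 5)*(t^2) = t^2*(t - 5)*(t)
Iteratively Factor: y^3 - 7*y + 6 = (y + 3)*(y^2 - 3*y + 2) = (y - 2)*(y + 3)*(y - 1)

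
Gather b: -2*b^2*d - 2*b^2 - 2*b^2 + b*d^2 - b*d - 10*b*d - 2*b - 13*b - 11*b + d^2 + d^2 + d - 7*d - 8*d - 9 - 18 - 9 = b^2*(-2*d - 4) + b*(d^2 - 11*d - 26) + 2*d^2 - 14*d - 36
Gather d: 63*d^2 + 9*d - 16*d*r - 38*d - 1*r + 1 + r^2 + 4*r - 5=63*d^2 + d*(-16*r - 29) + r^2 + 3*r - 4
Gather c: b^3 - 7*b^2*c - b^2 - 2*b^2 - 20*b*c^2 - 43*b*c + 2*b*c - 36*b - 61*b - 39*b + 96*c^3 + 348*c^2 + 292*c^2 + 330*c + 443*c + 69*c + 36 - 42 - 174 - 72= b^3 - 3*b^2 - 136*b + 96*c^3 + c^2*(640 - 20*b) + c*(-7*b^2 - 41*b + 842) - 252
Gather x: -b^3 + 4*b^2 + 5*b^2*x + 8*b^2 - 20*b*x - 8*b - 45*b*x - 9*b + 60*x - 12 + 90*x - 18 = -b^3 + 12*b^2 - 17*b + x*(5*b^2 - 65*b + 150) - 30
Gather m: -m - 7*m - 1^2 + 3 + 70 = 72 - 8*m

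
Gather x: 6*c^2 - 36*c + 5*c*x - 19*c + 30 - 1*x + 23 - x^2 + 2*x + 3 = 6*c^2 - 55*c - x^2 + x*(5*c + 1) + 56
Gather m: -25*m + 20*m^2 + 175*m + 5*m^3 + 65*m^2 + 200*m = 5*m^3 + 85*m^2 + 350*m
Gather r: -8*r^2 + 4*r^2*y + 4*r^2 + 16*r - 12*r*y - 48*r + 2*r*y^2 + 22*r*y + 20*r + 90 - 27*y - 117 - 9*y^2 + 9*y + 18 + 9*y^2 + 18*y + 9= r^2*(4*y - 4) + r*(2*y^2 + 10*y - 12)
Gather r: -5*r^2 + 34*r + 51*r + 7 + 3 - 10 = -5*r^2 + 85*r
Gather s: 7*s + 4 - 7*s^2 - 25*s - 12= -7*s^2 - 18*s - 8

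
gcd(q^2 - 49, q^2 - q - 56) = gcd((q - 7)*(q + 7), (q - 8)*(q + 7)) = q + 7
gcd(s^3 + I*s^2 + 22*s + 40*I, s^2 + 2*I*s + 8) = s + 4*I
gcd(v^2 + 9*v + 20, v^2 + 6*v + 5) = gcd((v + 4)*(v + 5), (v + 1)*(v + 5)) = v + 5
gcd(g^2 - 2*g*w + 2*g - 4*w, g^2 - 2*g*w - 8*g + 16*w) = -g + 2*w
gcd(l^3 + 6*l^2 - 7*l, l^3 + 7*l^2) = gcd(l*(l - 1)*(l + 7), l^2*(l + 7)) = l^2 + 7*l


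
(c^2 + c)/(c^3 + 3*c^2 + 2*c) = 1/(c + 2)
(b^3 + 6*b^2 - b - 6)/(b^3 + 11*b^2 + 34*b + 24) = (b - 1)/(b + 4)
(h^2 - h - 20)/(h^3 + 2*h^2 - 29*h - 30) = (h + 4)/(h^2 + 7*h + 6)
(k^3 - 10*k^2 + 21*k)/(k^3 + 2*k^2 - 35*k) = (k^2 - 10*k + 21)/(k^2 + 2*k - 35)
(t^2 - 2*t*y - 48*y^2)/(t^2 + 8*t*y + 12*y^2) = (t - 8*y)/(t + 2*y)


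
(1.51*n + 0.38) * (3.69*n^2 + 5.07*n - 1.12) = 5.5719*n^3 + 9.0579*n^2 + 0.2354*n - 0.4256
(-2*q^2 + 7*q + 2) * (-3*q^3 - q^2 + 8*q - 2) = 6*q^5 - 19*q^4 - 29*q^3 + 58*q^2 + 2*q - 4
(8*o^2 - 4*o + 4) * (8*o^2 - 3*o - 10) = 64*o^4 - 56*o^3 - 36*o^2 + 28*o - 40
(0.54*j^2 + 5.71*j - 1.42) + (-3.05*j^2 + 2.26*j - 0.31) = -2.51*j^2 + 7.97*j - 1.73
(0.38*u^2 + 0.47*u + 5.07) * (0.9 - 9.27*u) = -3.5226*u^3 - 4.0149*u^2 - 46.5759*u + 4.563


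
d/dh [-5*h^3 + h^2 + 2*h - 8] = -15*h^2 + 2*h + 2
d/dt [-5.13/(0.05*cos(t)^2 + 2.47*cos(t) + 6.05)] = -(0.513*cos(t) + 12.6711)*sin(t)/(0.05*cos(t)^2 + 2.47*cos(t) + 6.05)^2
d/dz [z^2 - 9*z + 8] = 2*z - 9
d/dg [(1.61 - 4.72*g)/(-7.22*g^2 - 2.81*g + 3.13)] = (-34.0784*g^2 + 23.2484*g - 10.2495)/(52.1284*g^4 + 40.5764*g^3 - 37.3011*g^2 - 17.5906*g + 9.7969)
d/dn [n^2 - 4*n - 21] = 2*n - 4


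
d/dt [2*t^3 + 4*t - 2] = 6*t^2 + 4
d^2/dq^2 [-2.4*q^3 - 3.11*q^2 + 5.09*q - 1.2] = -14.4*q - 6.22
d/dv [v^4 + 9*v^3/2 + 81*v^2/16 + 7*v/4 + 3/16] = 4*v^3 + 27*v^2/2 + 81*v/8 + 7/4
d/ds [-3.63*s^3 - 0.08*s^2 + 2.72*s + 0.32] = -10.89*s^2 - 0.16*s + 2.72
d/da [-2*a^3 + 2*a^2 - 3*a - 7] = -6*a^2 + 4*a - 3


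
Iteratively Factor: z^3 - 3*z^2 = (z)*(z^2 - 3*z) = z^2*(z - 3)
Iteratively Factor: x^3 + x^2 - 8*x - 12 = (x + 2)*(x^2 - x - 6) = (x + 2)^2*(x - 3)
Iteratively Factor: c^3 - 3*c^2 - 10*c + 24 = (c + 3)*(c^2 - 6*c + 8) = (c - 4)*(c + 3)*(c - 2)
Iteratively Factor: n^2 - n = (n)*(n - 1)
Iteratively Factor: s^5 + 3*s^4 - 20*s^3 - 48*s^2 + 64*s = (s + 4)*(s^4 - s^3 - 16*s^2 + 16*s) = (s - 1)*(s + 4)*(s^3 - 16*s) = (s - 1)*(s + 4)^2*(s^2 - 4*s) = s*(s - 1)*(s + 4)^2*(s - 4)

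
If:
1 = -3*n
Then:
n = -1/3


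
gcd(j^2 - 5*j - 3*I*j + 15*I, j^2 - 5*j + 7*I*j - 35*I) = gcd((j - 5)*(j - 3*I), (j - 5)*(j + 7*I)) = j - 5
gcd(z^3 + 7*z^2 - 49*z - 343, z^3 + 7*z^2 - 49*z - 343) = z^3 + 7*z^2 - 49*z - 343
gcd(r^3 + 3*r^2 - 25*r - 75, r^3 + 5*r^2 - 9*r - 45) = r^2 + 8*r + 15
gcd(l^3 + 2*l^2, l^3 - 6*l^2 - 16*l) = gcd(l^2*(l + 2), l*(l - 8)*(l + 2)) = l^2 + 2*l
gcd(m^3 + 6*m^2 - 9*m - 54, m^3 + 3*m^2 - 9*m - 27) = m^2 - 9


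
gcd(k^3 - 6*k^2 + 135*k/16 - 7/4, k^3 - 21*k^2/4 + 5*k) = k - 4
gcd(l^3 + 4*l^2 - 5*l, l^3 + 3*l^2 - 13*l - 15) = l + 5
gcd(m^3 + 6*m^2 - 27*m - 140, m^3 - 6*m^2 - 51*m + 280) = m^2 + 2*m - 35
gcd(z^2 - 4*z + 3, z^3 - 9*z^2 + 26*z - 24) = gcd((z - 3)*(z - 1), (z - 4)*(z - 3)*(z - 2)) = z - 3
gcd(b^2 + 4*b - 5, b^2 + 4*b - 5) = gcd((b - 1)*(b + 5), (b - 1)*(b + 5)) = b^2 + 4*b - 5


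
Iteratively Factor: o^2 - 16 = (o - 4)*(o + 4)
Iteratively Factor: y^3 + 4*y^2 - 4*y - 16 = (y - 2)*(y^2 + 6*y + 8) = (y - 2)*(y + 2)*(y + 4)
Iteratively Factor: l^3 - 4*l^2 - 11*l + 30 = (l - 5)*(l^2 + l - 6) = (l - 5)*(l - 2)*(l + 3)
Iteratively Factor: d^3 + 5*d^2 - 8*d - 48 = (d + 4)*(d^2 + d - 12) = (d + 4)^2*(d - 3)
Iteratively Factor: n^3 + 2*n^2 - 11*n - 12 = (n - 3)*(n^2 + 5*n + 4) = (n - 3)*(n + 4)*(n + 1)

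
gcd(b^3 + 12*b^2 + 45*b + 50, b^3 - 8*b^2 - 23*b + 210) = b + 5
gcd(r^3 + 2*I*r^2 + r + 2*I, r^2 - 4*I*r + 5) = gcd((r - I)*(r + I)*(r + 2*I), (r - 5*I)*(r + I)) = r + I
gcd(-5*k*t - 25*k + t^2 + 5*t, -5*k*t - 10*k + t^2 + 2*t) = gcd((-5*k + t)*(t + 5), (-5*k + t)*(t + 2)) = -5*k + t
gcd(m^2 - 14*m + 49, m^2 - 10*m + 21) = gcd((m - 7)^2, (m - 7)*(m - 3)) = m - 7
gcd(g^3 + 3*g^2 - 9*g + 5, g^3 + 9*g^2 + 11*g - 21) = g - 1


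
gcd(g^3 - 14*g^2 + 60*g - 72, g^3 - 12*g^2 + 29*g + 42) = g - 6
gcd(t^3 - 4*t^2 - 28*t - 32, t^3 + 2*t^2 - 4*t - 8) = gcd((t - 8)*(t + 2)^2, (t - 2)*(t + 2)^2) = t^2 + 4*t + 4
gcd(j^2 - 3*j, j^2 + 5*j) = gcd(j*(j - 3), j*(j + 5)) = j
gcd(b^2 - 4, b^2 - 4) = b^2 - 4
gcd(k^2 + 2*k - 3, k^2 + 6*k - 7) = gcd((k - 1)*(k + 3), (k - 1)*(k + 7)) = k - 1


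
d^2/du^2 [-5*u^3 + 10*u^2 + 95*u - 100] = 20 - 30*u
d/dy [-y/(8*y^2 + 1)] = (8*y^2 - 1)/(8*y^2 + 1)^2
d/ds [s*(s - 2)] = 2*s - 2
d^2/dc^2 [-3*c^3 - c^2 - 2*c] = -18*c - 2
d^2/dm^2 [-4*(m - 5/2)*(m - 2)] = -8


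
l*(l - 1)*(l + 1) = l^3 - l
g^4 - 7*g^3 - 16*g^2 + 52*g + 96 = (g - 8)*(g - 3)*(g + 2)^2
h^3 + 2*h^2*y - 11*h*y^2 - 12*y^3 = (h - 3*y)*(h + y)*(h + 4*y)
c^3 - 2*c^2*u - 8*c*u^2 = c*(c - 4*u)*(c + 2*u)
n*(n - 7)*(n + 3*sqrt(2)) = n^3 - 7*n^2 + 3*sqrt(2)*n^2 - 21*sqrt(2)*n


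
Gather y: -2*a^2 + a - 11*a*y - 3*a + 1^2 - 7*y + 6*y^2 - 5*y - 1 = -2*a^2 - 2*a + 6*y^2 + y*(-11*a - 12)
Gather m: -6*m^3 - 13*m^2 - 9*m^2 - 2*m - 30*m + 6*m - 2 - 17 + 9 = -6*m^3 - 22*m^2 - 26*m - 10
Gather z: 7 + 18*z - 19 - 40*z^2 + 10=-40*z^2 + 18*z - 2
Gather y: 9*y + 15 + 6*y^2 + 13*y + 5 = 6*y^2 + 22*y + 20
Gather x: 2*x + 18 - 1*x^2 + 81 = -x^2 + 2*x + 99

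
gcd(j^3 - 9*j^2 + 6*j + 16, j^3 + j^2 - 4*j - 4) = j^2 - j - 2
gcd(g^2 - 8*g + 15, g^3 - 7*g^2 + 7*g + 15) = g^2 - 8*g + 15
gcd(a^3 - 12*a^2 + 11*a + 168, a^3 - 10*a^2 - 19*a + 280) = a^2 - 15*a + 56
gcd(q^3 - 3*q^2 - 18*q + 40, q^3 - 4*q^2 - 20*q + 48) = q^2 + 2*q - 8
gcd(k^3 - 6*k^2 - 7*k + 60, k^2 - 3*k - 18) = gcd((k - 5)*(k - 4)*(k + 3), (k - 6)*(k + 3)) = k + 3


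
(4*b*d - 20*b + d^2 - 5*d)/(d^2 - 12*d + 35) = (4*b + d)/(d - 7)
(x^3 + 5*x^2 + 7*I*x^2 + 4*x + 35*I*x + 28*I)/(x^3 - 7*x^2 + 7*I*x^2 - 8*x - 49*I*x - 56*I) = (x + 4)/(x - 8)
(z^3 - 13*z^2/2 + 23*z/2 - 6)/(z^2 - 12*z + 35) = (2*z^3 - 13*z^2 + 23*z - 12)/(2*(z^2 - 12*z + 35))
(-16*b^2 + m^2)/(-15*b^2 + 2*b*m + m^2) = (-16*b^2 + m^2)/(-15*b^2 + 2*b*m + m^2)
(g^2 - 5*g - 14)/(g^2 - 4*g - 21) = (g + 2)/(g + 3)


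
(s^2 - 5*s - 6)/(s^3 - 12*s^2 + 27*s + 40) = (s - 6)/(s^2 - 13*s + 40)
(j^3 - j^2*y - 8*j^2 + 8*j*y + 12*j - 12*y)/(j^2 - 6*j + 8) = (j^2 - j*y - 6*j + 6*y)/(j - 4)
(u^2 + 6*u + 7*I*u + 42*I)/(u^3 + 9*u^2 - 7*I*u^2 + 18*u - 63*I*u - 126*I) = (u + 7*I)/(u^2 + u*(3 - 7*I) - 21*I)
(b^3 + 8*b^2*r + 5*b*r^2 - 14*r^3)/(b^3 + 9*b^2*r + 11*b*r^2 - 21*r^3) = (b + 2*r)/(b + 3*r)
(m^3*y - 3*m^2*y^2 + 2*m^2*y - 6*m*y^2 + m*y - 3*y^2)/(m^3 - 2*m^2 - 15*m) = y*(-m^3 + 3*m^2*y - 2*m^2 + 6*m*y - m + 3*y)/(m*(-m^2 + 2*m + 15))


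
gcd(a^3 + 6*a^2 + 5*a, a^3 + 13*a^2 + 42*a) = a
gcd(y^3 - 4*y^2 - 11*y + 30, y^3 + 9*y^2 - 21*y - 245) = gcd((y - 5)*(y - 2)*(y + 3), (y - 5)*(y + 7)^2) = y - 5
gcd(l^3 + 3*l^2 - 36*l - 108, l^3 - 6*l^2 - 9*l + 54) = l^2 - 3*l - 18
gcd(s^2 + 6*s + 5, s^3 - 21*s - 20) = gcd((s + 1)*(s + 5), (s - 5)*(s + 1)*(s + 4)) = s + 1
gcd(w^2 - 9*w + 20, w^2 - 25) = w - 5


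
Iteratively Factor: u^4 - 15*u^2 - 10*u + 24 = (u - 1)*(u^3 + u^2 - 14*u - 24) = (u - 4)*(u - 1)*(u^2 + 5*u + 6) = (u - 4)*(u - 1)*(u + 2)*(u + 3)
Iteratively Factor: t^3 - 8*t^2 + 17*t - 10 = (t - 2)*(t^2 - 6*t + 5) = (t - 2)*(t - 1)*(t - 5)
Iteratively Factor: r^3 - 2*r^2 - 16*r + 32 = (r - 4)*(r^2 + 2*r - 8) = (r - 4)*(r - 2)*(r + 4)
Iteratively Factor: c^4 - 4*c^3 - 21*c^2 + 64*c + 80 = (c + 4)*(c^3 - 8*c^2 + 11*c + 20) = (c - 4)*(c + 4)*(c^2 - 4*c - 5) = (c - 4)*(c + 1)*(c + 4)*(c - 5)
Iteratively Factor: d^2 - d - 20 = (d - 5)*(d + 4)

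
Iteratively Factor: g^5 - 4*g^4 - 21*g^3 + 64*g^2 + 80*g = (g)*(g^4 - 4*g^3 - 21*g^2 + 64*g + 80) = g*(g - 4)*(g^3 - 21*g - 20) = g*(g - 4)*(g + 4)*(g^2 - 4*g - 5) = g*(g - 4)*(g + 1)*(g + 4)*(g - 5)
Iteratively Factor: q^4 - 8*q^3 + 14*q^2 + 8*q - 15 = (q - 5)*(q^3 - 3*q^2 - q + 3) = (q - 5)*(q - 1)*(q^2 - 2*q - 3) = (q - 5)*(q - 1)*(q + 1)*(q - 3)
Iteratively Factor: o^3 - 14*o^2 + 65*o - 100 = (o - 5)*(o^2 - 9*o + 20) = (o - 5)*(o - 4)*(o - 5)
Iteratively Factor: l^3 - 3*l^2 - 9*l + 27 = (l - 3)*(l^2 - 9) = (l - 3)*(l + 3)*(l - 3)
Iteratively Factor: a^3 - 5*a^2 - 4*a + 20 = (a - 2)*(a^2 - 3*a - 10) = (a - 5)*(a - 2)*(a + 2)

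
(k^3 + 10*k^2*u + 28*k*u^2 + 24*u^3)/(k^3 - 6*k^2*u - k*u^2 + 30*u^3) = (k^2 + 8*k*u + 12*u^2)/(k^2 - 8*k*u + 15*u^2)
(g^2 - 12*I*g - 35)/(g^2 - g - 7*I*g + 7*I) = (g - 5*I)/(g - 1)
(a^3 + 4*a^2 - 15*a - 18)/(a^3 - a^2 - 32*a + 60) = (a^2 - 2*a - 3)/(a^2 - 7*a + 10)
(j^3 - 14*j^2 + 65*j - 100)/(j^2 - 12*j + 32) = (j^2 - 10*j + 25)/(j - 8)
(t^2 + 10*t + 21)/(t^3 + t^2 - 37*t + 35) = (t + 3)/(t^2 - 6*t + 5)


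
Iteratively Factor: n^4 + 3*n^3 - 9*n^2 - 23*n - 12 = (n - 3)*(n^3 + 6*n^2 + 9*n + 4) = (n - 3)*(n + 4)*(n^2 + 2*n + 1) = (n - 3)*(n + 1)*(n + 4)*(n + 1)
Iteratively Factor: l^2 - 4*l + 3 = (l - 1)*(l - 3)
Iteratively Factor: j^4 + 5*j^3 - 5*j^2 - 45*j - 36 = (j - 3)*(j^3 + 8*j^2 + 19*j + 12) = (j - 3)*(j + 4)*(j^2 + 4*j + 3) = (j - 3)*(j + 3)*(j + 4)*(j + 1)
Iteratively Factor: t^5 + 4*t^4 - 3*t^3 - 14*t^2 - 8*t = (t + 1)*(t^4 + 3*t^3 - 6*t^2 - 8*t) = (t + 1)^2*(t^3 + 2*t^2 - 8*t) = (t - 2)*(t + 1)^2*(t^2 + 4*t) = t*(t - 2)*(t + 1)^2*(t + 4)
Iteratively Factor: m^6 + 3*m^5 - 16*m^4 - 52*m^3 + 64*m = (m + 2)*(m^5 + m^4 - 18*m^3 - 16*m^2 + 32*m) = (m - 1)*(m + 2)*(m^4 + 2*m^3 - 16*m^2 - 32*m) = m*(m - 1)*(m + 2)*(m^3 + 2*m^2 - 16*m - 32) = m*(m - 1)*(m + 2)^2*(m^2 - 16) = m*(m - 1)*(m + 2)^2*(m + 4)*(m - 4)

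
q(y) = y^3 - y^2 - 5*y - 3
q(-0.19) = -2.09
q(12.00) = 1521.00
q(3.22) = 3.92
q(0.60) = -6.14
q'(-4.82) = 74.34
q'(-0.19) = -4.51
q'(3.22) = 19.67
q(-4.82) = -114.11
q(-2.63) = -14.96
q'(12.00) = 403.00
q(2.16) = -8.39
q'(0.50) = -5.25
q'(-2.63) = 21.01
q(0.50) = -5.62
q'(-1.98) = 10.72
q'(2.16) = 4.68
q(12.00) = 1521.00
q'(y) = 3*y^2 - 2*y - 5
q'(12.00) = 403.00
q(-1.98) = -4.78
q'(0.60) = -5.12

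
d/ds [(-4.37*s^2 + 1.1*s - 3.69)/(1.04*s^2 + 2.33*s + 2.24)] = (-11.3261*s^2 - 11.9024*s + 11.0617)/(1.0816*s^4 + 4.8464*s^3 + 10.0881*s^2 + 10.4384*s + 5.0176)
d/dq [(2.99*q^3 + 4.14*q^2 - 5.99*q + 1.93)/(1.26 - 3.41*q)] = (-20.3918*q^3 - 2.8152*q^2 + 10.4328*q - 0.966100000000001)/(11.6281*q^2 - 8.5932*q + 1.5876)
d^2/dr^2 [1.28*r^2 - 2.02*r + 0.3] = 2.56000000000000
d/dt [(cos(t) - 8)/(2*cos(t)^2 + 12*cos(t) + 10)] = (cos(t)^2 - 16*cos(t) - 53)*sin(t)/(2*(cos(t)^2 + 6*cos(t) + 5)^2)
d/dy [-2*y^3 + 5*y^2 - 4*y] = -6*y^2 + 10*y - 4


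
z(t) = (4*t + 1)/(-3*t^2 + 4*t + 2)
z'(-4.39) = 0.04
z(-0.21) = 0.16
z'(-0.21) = 3.10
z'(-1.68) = 0.16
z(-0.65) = 0.86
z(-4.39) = 0.23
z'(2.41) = 2.63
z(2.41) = -1.84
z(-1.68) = 0.43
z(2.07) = -3.60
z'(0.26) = 0.79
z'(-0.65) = 1.48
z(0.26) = 0.72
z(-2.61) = 0.33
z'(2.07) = 10.23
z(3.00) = -1.00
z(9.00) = -0.18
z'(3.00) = 0.77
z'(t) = (4*t + 1)*(6*t - 4)/(-3*t^2 + 4*t + 2)^2 + 4/(-3*t^2 + 4*t + 2)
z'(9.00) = 0.02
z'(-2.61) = 0.08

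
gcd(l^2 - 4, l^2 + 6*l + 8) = l + 2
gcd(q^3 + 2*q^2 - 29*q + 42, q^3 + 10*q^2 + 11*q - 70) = q^2 + 5*q - 14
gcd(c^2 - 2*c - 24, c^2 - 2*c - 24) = c^2 - 2*c - 24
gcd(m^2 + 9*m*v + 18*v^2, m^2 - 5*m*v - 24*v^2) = m + 3*v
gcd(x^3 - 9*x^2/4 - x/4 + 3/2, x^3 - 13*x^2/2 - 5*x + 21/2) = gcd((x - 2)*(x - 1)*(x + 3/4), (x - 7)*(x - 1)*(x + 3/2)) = x - 1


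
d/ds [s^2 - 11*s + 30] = 2*s - 11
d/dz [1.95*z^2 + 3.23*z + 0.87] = 3.9*z + 3.23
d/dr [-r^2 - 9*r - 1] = -2*r - 9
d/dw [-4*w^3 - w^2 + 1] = 2*w*(-6*w - 1)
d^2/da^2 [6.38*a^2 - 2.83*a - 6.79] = 12.7600000000000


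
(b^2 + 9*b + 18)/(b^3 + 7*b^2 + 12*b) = (b + 6)/(b*(b + 4))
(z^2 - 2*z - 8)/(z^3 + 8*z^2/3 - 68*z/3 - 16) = 3*(z + 2)/(3*z^2 + 20*z + 12)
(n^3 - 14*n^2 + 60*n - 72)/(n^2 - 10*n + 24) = (n^2 - 8*n + 12)/(n - 4)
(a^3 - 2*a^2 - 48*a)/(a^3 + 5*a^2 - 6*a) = (a - 8)/(a - 1)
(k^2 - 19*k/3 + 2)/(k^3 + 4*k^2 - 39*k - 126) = (k - 1/3)/(k^2 + 10*k + 21)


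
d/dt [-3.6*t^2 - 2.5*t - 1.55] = -7.2*t - 2.5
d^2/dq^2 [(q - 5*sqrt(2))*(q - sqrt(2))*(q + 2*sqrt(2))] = 6*q - 8*sqrt(2)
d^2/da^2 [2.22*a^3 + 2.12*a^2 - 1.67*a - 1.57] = 13.32*a + 4.24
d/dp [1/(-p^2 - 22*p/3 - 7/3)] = 6*(3*p + 11)/(3*p^2 + 22*p + 7)^2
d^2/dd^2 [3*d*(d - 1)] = 6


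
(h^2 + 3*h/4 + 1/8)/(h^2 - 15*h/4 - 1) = (h + 1/2)/(h - 4)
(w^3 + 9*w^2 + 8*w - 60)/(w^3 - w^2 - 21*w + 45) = (w^2 + 4*w - 12)/(w^2 - 6*w + 9)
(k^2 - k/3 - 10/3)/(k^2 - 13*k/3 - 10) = (k - 2)/(k - 6)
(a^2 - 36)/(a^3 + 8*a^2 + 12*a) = (a - 6)/(a*(a + 2))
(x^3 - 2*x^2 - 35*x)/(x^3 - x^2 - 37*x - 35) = x/(x + 1)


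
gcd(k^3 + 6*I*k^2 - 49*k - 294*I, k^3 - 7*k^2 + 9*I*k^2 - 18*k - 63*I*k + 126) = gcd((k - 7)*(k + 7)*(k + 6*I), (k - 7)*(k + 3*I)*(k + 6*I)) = k^2 + k*(-7 + 6*I) - 42*I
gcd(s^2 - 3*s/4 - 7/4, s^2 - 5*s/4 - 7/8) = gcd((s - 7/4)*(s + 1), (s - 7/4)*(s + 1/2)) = s - 7/4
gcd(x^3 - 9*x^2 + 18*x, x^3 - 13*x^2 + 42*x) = x^2 - 6*x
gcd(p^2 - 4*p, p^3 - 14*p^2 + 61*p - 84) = p - 4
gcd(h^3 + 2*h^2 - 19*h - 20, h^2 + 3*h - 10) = h + 5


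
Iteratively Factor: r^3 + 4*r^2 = (r)*(r^2 + 4*r) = r^2*(r + 4)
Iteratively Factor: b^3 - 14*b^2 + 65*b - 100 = (b - 5)*(b^2 - 9*b + 20) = (b - 5)^2*(b - 4)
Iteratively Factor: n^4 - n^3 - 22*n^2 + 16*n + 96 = (n - 4)*(n^3 + 3*n^2 - 10*n - 24) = (n - 4)*(n - 3)*(n^2 + 6*n + 8) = (n - 4)*(n - 3)*(n + 4)*(n + 2)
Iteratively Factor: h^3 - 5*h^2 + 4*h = (h)*(h^2 - 5*h + 4) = h*(h - 4)*(h - 1)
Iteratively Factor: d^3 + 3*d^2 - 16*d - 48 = (d + 4)*(d^2 - d - 12) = (d - 4)*(d + 4)*(d + 3)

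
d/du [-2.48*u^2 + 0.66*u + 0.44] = 0.66 - 4.96*u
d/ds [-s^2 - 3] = -2*s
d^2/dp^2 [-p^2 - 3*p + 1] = -2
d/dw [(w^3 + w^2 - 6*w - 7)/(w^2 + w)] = (w^4 + 2*w^3 + 7*w^2 + 14*w + 7)/(w^2*(w^2 + 2*w + 1))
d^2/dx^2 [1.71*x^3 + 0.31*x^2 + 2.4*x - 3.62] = 10.26*x + 0.62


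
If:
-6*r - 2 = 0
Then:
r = -1/3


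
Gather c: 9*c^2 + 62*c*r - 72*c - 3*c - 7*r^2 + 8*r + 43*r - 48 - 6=9*c^2 + c*(62*r - 75) - 7*r^2 + 51*r - 54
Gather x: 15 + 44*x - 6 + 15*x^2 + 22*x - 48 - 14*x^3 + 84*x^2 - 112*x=-14*x^3 + 99*x^2 - 46*x - 39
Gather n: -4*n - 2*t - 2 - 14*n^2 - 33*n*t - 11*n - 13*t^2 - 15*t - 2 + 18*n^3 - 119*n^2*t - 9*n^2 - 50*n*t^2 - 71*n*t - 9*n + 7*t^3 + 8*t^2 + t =18*n^3 + n^2*(-119*t - 23) + n*(-50*t^2 - 104*t - 24) + 7*t^3 - 5*t^2 - 16*t - 4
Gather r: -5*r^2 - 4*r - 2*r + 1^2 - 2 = -5*r^2 - 6*r - 1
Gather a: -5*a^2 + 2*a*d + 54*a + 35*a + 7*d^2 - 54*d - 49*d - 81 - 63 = -5*a^2 + a*(2*d + 89) + 7*d^2 - 103*d - 144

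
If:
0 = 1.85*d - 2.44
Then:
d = 1.32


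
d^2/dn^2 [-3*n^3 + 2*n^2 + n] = 4 - 18*n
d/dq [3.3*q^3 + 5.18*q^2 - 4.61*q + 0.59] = 9.9*q^2 + 10.36*q - 4.61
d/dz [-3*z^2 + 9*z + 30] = 9 - 6*z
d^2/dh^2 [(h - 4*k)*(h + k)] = 2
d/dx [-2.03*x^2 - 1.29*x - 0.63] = -4.06*x - 1.29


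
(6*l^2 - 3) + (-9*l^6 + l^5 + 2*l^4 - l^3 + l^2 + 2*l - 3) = -9*l^6 + l^5 + 2*l^4 - l^3 + 7*l^2 + 2*l - 6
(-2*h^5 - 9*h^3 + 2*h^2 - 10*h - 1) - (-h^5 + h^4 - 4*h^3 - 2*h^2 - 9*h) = -h^5 - h^4 - 5*h^3 + 4*h^2 - h - 1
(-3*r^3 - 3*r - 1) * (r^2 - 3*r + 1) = -3*r^5 + 9*r^4 - 6*r^3 + 8*r^2 - 1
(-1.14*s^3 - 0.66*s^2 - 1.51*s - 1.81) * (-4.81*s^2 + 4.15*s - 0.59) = 5.4834*s^5 - 1.5564*s^4 + 5.1967*s^3 + 2.829*s^2 - 6.6206*s + 1.0679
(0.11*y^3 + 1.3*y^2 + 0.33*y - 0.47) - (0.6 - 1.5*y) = 0.11*y^3 + 1.3*y^2 + 1.83*y - 1.07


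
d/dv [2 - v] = -1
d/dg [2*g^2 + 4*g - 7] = 4*g + 4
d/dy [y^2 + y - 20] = 2*y + 1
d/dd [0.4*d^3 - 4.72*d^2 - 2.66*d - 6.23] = 1.2*d^2 - 9.44*d - 2.66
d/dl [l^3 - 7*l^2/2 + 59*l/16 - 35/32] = 3*l^2 - 7*l + 59/16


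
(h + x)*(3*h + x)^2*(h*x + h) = 9*h^4*x + 9*h^4 + 15*h^3*x^2 + 15*h^3*x + 7*h^2*x^3 + 7*h^2*x^2 + h*x^4 + h*x^3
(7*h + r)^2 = 49*h^2 + 14*h*r + r^2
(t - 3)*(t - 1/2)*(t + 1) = t^3 - 5*t^2/2 - 2*t + 3/2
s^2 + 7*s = s*(s + 7)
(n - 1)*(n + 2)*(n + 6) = n^3 + 7*n^2 + 4*n - 12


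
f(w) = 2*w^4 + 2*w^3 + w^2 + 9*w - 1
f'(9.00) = 6345.00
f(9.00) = 14741.00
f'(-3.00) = -159.00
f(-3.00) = 89.00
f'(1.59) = 59.51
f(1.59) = 36.66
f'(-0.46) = 8.57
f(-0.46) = -5.03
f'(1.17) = 32.37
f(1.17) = 17.85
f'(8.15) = 4754.58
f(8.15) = 10045.36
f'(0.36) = 10.87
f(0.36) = 2.50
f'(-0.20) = 8.78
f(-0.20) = -2.77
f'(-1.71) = -16.88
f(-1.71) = -6.37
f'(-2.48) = -81.08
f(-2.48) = 27.98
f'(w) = 8*w^3 + 6*w^2 + 2*w + 9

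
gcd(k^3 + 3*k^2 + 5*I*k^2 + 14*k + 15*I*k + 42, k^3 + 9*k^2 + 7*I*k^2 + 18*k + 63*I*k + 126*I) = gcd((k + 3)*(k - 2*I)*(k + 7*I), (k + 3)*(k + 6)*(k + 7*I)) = k^2 + k*(3 + 7*I) + 21*I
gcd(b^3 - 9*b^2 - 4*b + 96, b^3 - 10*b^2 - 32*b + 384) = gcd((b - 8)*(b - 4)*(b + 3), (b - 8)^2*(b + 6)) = b - 8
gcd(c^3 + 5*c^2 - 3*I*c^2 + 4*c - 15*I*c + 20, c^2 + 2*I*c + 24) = c - 4*I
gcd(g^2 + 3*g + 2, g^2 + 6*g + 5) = g + 1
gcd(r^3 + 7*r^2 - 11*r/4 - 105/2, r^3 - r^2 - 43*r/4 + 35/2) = r^2 + r - 35/4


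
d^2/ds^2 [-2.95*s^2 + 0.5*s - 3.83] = -5.90000000000000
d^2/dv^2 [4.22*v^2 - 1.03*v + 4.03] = 8.44000000000000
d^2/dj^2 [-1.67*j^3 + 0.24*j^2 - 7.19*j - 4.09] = 0.48 - 10.02*j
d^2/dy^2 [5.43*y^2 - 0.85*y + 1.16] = 10.8600000000000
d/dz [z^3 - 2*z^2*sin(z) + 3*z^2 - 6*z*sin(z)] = -2*z^2*cos(z) + 3*z^2 - 4*z*sin(z) - 6*z*cos(z) + 6*z - 6*sin(z)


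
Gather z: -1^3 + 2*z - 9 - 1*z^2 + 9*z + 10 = -z^2 + 11*z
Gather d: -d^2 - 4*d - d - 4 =-d^2 - 5*d - 4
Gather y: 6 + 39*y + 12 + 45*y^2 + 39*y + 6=45*y^2 + 78*y + 24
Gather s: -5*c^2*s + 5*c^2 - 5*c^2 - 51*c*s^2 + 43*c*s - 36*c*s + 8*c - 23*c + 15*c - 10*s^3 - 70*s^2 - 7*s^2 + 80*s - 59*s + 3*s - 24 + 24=-10*s^3 + s^2*(-51*c - 77) + s*(-5*c^2 + 7*c + 24)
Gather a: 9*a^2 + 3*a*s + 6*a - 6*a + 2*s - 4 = 9*a^2 + 3*a*s + 2*s - 4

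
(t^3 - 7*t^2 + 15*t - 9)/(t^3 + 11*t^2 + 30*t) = (t^3 - 7*t^2 + 15*t - 9)/(t*(t^2 + 11*t + 30))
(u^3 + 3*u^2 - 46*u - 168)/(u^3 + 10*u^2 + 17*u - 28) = (u^2 - u - 42)/(u^2 + 6*u - 7)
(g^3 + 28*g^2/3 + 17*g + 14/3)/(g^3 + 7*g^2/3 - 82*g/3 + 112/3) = (3*g^2 + 7*g + 2)/(3*g^2 - 14*g + 16)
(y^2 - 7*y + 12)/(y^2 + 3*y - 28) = (y - 3)/(y + 7)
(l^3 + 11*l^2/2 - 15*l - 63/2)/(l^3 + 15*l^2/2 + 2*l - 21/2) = (l - 3)/(l - 1)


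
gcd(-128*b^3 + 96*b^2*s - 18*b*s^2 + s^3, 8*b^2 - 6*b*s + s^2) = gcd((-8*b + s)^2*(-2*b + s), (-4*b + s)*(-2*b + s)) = -2*b + s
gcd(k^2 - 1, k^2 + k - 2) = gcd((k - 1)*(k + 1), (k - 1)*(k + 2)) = k - 1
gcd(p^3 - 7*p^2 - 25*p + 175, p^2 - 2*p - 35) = p^2 - 2*p - 35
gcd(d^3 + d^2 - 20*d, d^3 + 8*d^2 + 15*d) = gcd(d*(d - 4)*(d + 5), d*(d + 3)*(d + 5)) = d^2 + 5*d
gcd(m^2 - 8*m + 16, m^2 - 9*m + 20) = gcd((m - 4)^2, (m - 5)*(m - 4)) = m - 4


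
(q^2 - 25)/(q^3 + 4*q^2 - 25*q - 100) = 1/(q + 4)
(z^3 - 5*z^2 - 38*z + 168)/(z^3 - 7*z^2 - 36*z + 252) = (z - 4)/(z - 6)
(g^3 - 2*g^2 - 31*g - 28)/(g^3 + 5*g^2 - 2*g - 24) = (g^2 - 6*g - 7)/(g^2 + g - 6)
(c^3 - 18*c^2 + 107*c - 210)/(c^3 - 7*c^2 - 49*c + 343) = (c^2 - 11*c + 30)/(c^2 - 49)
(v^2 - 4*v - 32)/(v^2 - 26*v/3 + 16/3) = 3*(v + 4)/(3*v - 2)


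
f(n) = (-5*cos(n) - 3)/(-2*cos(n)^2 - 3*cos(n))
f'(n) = (-4*sin(n)*cos(n) - 3*sin(n))*(-5*cos(n) - 3)/(-2*cos(n)^2 - 3*cos(n))^2 + 5*sin(n)/(-2*cos(n)^2 - 3*cos(n)) = (10*sin(n) + 9*sin(n)/cos(n)^2 + 12*tan(n))/(2*cos(n) + 3)^2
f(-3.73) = 1.04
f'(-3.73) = 2.67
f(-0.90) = 2.32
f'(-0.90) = -2.29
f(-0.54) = 1.80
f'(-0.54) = -0.84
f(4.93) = 5.51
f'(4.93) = -21.45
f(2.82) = 1.67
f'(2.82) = 1.91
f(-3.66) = 1.22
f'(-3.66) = 2.52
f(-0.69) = 1.96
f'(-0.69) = -1.26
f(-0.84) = 2.19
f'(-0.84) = -1.91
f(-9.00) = 1.45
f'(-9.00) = -2.28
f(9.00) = 1.45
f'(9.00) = 2.28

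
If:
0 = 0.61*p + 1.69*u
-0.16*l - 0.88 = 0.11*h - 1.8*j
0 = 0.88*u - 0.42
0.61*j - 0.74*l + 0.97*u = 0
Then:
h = 18.3964232488823*l - 20.4190489093619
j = 1.21311475409836*l - 0.758941877794337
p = -1.32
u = 0.48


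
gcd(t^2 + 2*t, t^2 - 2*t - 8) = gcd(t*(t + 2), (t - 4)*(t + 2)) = t + 2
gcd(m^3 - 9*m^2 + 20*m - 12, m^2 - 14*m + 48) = m - 6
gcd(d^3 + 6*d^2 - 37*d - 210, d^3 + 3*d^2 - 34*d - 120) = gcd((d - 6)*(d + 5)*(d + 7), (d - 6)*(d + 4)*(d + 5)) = d^2 - d - 30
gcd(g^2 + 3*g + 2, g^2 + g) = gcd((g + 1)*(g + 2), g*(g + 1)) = g + 1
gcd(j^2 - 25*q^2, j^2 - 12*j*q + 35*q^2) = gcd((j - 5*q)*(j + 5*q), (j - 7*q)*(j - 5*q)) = -j + 5*q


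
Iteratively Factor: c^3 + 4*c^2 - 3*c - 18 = (c - 2)*(c^2 + 6*c + 9) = (c - 2)*(c + 3)*(c + 3)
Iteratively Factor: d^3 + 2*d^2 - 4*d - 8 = (d - 2)*(d^2 + 4*d + 4) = (d - 2)*(d + 2)*(d + 2)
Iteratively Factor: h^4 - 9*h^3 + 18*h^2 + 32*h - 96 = (h - 4)*(h^3 - 5*h^2 - 2*h + 24) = (h - 4)*(h - 3)*(h^2 - 2*h - 8) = (h - 4)*(h - 3)*(h + 2)*(h - 4)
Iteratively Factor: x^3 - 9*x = (x + 3)*(x^2 - 3*x) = x*(x + 3)*(x - 3)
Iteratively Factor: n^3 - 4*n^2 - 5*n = (n)*(n^2 - 4*n - 5) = n*(n - 5)*(n + 1)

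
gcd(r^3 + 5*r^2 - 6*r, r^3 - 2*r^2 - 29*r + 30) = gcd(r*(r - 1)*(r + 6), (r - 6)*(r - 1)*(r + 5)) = r - 1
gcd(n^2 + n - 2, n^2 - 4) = n + 2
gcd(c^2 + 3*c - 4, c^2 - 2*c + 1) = c - 1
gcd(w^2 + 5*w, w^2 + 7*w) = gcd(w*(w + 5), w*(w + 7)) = w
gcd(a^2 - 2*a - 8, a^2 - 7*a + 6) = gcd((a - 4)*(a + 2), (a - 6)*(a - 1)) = 1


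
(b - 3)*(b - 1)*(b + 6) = b^3 + 2*b^2 - 21*b + 18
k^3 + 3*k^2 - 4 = (k - 1)*(k + 2)^2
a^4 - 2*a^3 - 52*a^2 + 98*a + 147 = (a - 7)*(a - 3)*(a + 1)*(a + 7)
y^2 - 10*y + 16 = (y - 8)*(y - 2)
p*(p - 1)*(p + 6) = p^3 + 5*p^2 - 6*p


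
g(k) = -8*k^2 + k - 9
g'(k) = 1 - 16*k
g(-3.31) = -99.96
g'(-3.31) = 53.96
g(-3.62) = -117.46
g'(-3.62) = 58.92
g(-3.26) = -97.28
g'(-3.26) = 53.16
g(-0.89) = -16.23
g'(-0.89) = 15.24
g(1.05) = -16.77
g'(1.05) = -15.80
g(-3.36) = -102.68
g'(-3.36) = 54.76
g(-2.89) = -78.71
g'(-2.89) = 47.24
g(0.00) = -9.00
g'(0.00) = 1.00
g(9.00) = -648.00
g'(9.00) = -143.00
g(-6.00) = -303.00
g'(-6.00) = 97.00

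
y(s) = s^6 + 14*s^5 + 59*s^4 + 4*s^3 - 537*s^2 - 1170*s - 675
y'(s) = 6*s^5 + 70*s^4 + 236*s^3 + 12*s^2 - 1074*s - 1170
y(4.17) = 26148.90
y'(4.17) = 40404.41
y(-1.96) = 47.60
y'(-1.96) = 63.67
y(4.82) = 62464.15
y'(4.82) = 73750.95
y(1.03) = -2361.60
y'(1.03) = -1919.86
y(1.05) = -2399.99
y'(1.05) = -1918.53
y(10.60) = 3968246.07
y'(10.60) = 1956542.91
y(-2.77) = 2.69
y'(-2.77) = 23.79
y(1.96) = -3668.66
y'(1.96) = -245.37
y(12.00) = 7607925.00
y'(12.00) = 3339990.00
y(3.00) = 0.00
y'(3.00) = 9216.00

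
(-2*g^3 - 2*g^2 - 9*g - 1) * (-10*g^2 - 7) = 20*g^5 + 20*g^4 + 104*g^3 + 24*g^2 + 63*g + 7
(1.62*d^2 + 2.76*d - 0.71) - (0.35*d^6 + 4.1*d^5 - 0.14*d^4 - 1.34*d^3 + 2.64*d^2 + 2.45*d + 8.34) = -0.35*d^6 - 4.1*d^5 + 0.14*d^4 + 1.34*d^3 - 1.02*d^2 + 0.31*d - 9.05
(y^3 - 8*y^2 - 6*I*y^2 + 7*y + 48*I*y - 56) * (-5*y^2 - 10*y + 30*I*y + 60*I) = -5*y^5 + 30*y^4 + 60*I*y^4 + 225*y^3 - 360*I*y^3 - 870*y^2 - 750*I*y^2 - 2320*y - 1260*I*y - 3360*I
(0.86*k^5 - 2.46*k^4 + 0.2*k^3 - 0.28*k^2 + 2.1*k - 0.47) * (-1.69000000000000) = -1.4534*k^5 + 4.1574*k^4 - 0.338*k^3 + 0.4732*k^2 - 3.549*k + 0.7943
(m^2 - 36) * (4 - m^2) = -m^4 + 40*m^2 - 144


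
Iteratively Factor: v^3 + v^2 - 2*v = (v + 2)*(v^2 - v) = v*(v + 2)*(v - 1)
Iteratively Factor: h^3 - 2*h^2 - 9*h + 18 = (h + 3)*(h^2 - 5*h + 6) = (h - 3)*(h + 3)*(h - 2)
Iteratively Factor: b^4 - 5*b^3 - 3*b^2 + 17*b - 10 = (b - 1)*(b^3 - 4*b^2 - 7*b + 10) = (b - 5)*(b - 1)*(b^2 + b - 2) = (b - 5)*(b - 1)*(b + 2)*(b - 1)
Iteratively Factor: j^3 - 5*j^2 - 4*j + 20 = (j - 5)*(j^2 - 4) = (j - 5)*(j + 2)*(j - 2)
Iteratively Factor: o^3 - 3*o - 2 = (o + 1)*(o^2 - o - 2) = (o - 2)*(o + 1)*(o + 1)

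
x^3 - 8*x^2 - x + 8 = (x - 8)*(x - 1)*(x + 1)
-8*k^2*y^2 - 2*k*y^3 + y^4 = y^2*(-4*k + y)*(2*k + y)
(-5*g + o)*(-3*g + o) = 15*g^2 - 8*g*o + o^2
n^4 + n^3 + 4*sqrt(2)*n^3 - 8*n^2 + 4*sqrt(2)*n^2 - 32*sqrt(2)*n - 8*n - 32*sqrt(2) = (n + 1)*(n - 2*sqrt(2))*(n + 2*sqrt(2))*(n + 4*sqrt(2))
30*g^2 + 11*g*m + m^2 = (5*g + m)*(6*g + m)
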